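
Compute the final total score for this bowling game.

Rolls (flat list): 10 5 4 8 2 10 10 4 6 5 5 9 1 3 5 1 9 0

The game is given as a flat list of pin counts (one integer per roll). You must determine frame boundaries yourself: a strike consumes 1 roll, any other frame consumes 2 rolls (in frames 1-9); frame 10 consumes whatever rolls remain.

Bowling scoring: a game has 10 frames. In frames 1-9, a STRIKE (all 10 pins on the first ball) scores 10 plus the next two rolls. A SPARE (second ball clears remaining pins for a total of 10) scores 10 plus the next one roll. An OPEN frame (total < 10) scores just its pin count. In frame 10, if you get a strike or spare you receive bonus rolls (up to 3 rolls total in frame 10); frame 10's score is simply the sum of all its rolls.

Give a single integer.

Frame 1: STRIKE. 10 + next two rolls (5+4) = 19. Cumulative: 19
Frame 2: OPEN (5+4=9). Cumulative: 28
Frame 3: SPARE (8+2=10). 10 + next roll (10) = 20. Cumulative: 48
Frame 4: STRIKE. 10 + next two rolls (10+4) = 24. Cumulative: 72
Frame 5: STRIKE. 10 + next two rolls (4+6) = 20. Cumulative: 92
Frame 6: SPARE (4+6=10). 10 + next roll (5) = 15. Cumulative: 107
Frame 7: SPARE (5+5=10). 10 + next roll (9) = 19. Cumulative: 126
Frame 8: SPARE (9+1=10). 10 + next roll (3) = 13. Cumulative: 139
Frame 9: OPEN (3+5=8). Cumulative: 147
Frame 10: SPARE. Sum of all frame-10 rolls (1+9+0) = 10. Cumulative: 157

Answer: 157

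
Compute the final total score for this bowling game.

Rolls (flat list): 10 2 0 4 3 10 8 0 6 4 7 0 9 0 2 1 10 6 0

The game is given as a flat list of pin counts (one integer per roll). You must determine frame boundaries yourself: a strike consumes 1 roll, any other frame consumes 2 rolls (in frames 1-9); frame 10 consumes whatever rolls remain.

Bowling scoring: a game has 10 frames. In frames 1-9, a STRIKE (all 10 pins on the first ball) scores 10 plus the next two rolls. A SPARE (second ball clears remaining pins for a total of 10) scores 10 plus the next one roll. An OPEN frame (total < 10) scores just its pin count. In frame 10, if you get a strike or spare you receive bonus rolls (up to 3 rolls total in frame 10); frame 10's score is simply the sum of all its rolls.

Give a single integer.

Answer: 99

Derivation:
Frame 1: STRIKE. 10 + next two rolls (2+0) = 12. Cumulative: 12
Frame 2: OPEN (2+0=2). Cumulative: 14
Frame 3: OPEN (4+3=7). Cumulative: 21
Frame 4: STRIKE. 10 + next two rolls (8+0) = 18. Cumulative: 39
Frame 5: OPEN (8+0=8). Cumulative: 47
Frame 6: SPARE (6+4=10). 10 + next roll (7) = 17. Cumulative: 64
Frame 7: OPEN (7+0=7). Cumulative: 71
Frame 8: OPEN (9+0=9). Cumulative: 80
Frame 9: OPEN (2+1=3). Cumulative: 83
Frame 10: STRIKE. Sum of all frame-10 rolls (10+6+0) = 16. Cumulative: 99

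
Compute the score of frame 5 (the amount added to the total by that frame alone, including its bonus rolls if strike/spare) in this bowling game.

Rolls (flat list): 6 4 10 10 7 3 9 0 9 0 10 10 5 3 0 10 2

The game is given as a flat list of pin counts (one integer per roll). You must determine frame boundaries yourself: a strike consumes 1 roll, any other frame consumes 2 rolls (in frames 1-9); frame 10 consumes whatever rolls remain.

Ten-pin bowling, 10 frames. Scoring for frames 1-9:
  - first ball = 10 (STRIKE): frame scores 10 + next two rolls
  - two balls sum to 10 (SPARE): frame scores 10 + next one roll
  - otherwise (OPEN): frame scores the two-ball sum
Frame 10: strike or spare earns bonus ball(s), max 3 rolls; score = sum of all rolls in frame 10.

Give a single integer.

Answer: 9

Derivation:
Frame 1: SPARE (6+4=10). 10 + next roll (10) = 20. Cumulative: 20
Frame 2: STRIKE. 10 + next two rolls (10+7) = 27. Cumulative: 47
Frame 3: STRIKE. 10 + next two rolls (7+3) = 20. Cumulative: 67
Frame 4: SPARE (7+3=10). 10 + next roll (9) = 19. Cumulative: 86
Frame 5: OPEN (9+0=9). Cumulative: 95
Frame 6: OPEN (9+0=9). Cumulative: 104
Frame 7: STRIKE. 10 + next two rolls (10+5) = 25. Cumulative: 129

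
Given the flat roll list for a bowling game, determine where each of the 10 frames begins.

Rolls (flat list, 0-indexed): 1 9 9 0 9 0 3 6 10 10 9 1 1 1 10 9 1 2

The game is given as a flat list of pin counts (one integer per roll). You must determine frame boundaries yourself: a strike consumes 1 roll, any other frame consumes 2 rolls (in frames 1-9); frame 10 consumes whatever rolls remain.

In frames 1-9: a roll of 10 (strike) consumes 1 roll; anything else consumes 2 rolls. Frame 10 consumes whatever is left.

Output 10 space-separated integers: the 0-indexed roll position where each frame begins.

Frame 1 starts at roll index 0: rolls=1,9 (sum=10), consumes 2 rolls
Frame 2 starts at roll index 2: rolls=9,0 (sum=9), consumes 2 rolls
Frame 3 starts at roll index 4: rolls=9,0 (sum=9), consumes 2 rolls
Frame 4 starts at roll index 6: rolls=3,6 (sum=9), consumes 2 rolls
Frame 5 starts at roll index 8: roll=10 (strike), consumes 1 roll
Frame 6 starts at roll index 9: roll=10 (strike), consumes 1 roll
Frame 7 starts at roll index 10: rolls=9,1 (sum=10), consumes 2 rolls
Frame 8 starts at roll index 12: rolls=1,1 (sum=2), consumes 2 rolls
Frame 9 starts at roll index 14: roll=10 (strike), consumes 1 roll
Frame 10 starts at roll index 15: 3 remaining rolls

Answer: 0 2 4 6 8 9 10 12 14 15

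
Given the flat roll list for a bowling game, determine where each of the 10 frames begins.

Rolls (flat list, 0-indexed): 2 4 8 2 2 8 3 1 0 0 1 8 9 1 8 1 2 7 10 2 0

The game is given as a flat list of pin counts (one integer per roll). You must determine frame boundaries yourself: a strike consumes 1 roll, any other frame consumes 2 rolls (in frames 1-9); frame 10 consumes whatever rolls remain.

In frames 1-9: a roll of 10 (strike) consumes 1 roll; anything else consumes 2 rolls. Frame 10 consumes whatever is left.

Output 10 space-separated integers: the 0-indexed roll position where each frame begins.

Frame 1 starts at roll index 0: rolls=2,4 (sum=6), consumes 2 rolls
Frame 2 starts at roll index 2: rolls=8,2 (sum=10), consumes 2 rolls
Frame 3 starts at roll index 4: rolls=2,8 (sum=10), consumes 2 rolls
Frame 4 starts at roll index 6: rolls=3,1 (sum=4), consumes 2 rolls
Frame 5 starts at roll index 8: rolls=0,0 (sum=0), consumes 2 rolls
Frame 6 starts at roll index 10: rolls=1,8 (sum=9), consumes 2 rolls
Frame 7 starts at roll index 12: rolls=9,1 (sum=10), consumes 2 rolls
Frame 8 starts at roll index 14: rolls=8,1 (sum=9), consumes 2 rolls
Frame 9 starts at roll index 16: rolls=2,7 (sum=9), consumes 2 rolls
Frame 10 starts at roll index 18: 3 remaining rolls

Answer: 0 2 4 6 8 10 12 14 16 18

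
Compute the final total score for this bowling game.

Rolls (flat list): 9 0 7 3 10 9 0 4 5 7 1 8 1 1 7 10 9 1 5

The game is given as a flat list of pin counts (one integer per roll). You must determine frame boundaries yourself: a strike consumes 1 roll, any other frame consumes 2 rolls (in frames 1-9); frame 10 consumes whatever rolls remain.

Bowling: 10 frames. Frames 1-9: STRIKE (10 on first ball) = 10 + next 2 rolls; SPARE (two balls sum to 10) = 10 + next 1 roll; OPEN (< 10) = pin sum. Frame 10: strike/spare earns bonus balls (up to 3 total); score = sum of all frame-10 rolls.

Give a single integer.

Frame 1: OPEN (9+0=9). Cumulative: 9
Frame 2: SPARE (7+3=10). 10 + next roll (10) = 20. Cumulative: 29
Frame 3: STRIKE. 10 + next two rolls (9+0) = 19. Cumulative: 48
Frame 4: OPEN (9+0=9). Cumulative: 57
Frame 5: OPEN (4+5=9). Cumulative: 66
Frame 6: OPEN (7+1=8). Cumulative: 74
Frame 7: OPEN (8+1=9). Cumulative: 83
Frame 8: OPEN (1+7=8). Cumulative: 91
Frame 9: STRIKE. 10 + next two rolls (9+1) = 20. Cumulative: 111
Frame 10: SPARE. Sum of all frame-10 rolls (9+1+5) = 15. Cumulative: 126

Answer: 126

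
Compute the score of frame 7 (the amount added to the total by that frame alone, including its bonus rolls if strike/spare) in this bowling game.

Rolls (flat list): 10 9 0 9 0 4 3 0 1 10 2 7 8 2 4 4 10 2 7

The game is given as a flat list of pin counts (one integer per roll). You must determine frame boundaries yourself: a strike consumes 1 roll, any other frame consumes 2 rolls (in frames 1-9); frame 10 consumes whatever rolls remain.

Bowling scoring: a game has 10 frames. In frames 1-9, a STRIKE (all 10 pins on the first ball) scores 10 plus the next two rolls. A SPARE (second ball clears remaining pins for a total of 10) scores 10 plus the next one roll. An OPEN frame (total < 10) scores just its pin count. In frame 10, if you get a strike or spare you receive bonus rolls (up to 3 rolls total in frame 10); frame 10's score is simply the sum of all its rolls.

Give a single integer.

Answer: 9

Derivation:
Frame 1: STRIKE. 10 + next two rolls (9+0) = 19. Cumulative: 19
Frame 2: OPEN (9+0=9). Cumulative: 28
Frame 3: OPEN (9+0=9). Cumulative: 37
Frame 4: OPEN (4+3=7). Cumulative: 44
Frame 5: OPEN (0+1=1). Cumulative: 45
Frame 6: STRIKE. 10 + next two rolls (2+7) = 19. Cumulative: 64
Frame 7: OPEN (2+7=9). Cumulative: 73
Frame 8: SPARE (8+2=10). 10 + next roll (4) = 14. Cumulative: 87
Frame 9: OPEN (4+4=8). Cumulative: 95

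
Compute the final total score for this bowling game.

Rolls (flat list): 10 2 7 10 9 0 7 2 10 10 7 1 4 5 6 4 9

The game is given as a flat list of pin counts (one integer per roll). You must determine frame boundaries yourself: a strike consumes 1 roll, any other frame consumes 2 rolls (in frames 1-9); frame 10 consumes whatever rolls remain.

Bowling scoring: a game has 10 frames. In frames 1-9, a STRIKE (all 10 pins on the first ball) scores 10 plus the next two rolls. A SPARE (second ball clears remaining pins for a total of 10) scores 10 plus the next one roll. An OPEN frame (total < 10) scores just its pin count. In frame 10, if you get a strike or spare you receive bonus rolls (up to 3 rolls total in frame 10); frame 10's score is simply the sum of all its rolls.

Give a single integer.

Frame 1: STRIKE. 10 + next two rolls (2+7) = 19. Cumulative: 19
Frame 2: OPEN (2+7=9). Cumulative: 28
Frame 3: STRIKE. 10 + next two rolls (9+0) = 19. Cumulative: 47
Frame 4: OPEN (9+0=9). Cumulative: 56
Frame 5: OPEN (7+2=9). Cumulative: 65
Frame 6: STRIKE. 10 + next two rolls (10+7) = 27. Cumulative: 92
Frame 7: STRIKE. 10 + next two rolls (7+1) = 18. Cumulative: 110
Frame 8: OPEN (7+1=8). Cumulative: 118
Frame 9: OPEN (4+5=9). Cumulative: 127
Frame 10: SPARE. Sum of all frame-10 rolls (6+4+9) = 19. Cumulative: 146

Answer: 146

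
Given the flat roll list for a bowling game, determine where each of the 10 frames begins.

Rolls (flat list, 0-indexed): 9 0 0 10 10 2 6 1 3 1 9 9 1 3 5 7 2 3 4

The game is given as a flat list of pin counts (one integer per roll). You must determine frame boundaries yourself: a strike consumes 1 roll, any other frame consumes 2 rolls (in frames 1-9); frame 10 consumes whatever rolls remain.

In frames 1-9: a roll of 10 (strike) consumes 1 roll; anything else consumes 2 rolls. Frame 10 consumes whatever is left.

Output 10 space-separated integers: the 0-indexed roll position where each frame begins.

Frame 1 starts at roll index 0: rolls=9,0 (sum=9), consumes 2 rolls
Frame 2 starts at roll index 2: rolls=0,10 (sum=10), consumes 2 rolls
Frame 3 starts at roll index 4: roll=10 (strike), consumes 1 roll
Frame 4 starts at roll index 5: rolls=2,6 (sum=8), consumes 2 rolls
Frame 5 starts at roll index 7: rolls=1,3 (sum=4), consumes 2 rolls
Frame 6 starts at roll index 9: rolls=1,9 (sum=10), consumes 2 rolls
Frame 7 starts at roll index 11: rolls=9,1 (sum=10), consumes 2 rolls
Frame 8 starts at roll index 13: rolls=3,5 (sum=8), consumes 2 rolls
Frame 9 starts at roll index 15: rolls=7,2 (sum=9), consumes 2 rolls
Frame 10 starts at roll index 17: 2 remaining rolls

Answer: 0 2 4 5 7 9 11 13 15 17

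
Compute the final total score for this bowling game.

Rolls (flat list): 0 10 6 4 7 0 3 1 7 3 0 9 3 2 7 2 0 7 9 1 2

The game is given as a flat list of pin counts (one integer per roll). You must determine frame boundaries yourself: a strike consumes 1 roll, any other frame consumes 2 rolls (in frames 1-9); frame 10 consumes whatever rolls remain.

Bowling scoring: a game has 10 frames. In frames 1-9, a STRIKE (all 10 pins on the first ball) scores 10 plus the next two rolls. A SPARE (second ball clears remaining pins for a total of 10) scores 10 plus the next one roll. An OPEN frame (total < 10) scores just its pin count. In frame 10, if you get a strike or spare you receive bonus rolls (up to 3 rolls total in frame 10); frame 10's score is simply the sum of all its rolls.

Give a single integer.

Frame 1: SPARE (0+10=10). 10 + next roll (6) = 16. Cumulative: 16
Frame 2: SPARE (6+4=10). 10 + next roll (7) = 17. Cumulative: 33
Frame 3: OPEN (7+0=7). Cumulative: 40
Frame 4: OPEN (3+1=4). Cumulative: 44
Frame 5: SPARE (7+3=10). 10 + next roll (0) = 10. Cumulative: 54
Frame 6: OPEN (0+9=9). Cumulative: 63
Frame 7: OPEN (3+2=5). Cumulative: 68
Frame 8: OPEN (7+2=9). Cumulative: 77
Frame 9: OPEN (0+7=7). Cumulative: 84
Frame 10: SPARE. Sum of all frame-10 rolls (9+1+2) = 12. Cumulative: 96

Answer: 96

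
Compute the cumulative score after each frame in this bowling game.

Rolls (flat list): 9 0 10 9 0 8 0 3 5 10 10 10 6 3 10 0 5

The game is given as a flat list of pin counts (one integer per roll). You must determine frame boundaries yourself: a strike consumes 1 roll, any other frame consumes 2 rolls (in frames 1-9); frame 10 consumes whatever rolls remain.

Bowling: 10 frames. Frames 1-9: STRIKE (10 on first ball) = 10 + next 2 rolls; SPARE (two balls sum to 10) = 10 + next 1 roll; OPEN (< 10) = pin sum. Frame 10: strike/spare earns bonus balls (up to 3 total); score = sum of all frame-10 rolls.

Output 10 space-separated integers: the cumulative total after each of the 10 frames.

Answer: 9 28 37 45 53 83 109 128 137 152

Derivation:
Frame 1: OPEN (9+0=9). Cumulative: 9
Frame 2: STRIKE. 10 + next two rolls (9+0) = 19. Cumulative: 28
Frame 3: OPEN (9+0=9). Cumulative: 37
Frame 4: OPEN (8+0=8). Cumulative: 45
Frame 5: OPEN (3+5=8). Cumulative: 53
Frame 6: STRIKE. 10 + next two rolls (10+10) = 30. Cumulative: 83
Frame 7: STRIKE. 10 + next two rolls (10+6) = 26. Cumulative: 109
Frame 8: STRIKE. 10 + next two rolls (6+3) = 19. Cumulative: 128
Frame 9: OPEN (6+3=9). Cumulative: 137
Frame 10: STRIKE. Sum of all frame-10 rolls (10+0+5) = 15. Cumulative: 152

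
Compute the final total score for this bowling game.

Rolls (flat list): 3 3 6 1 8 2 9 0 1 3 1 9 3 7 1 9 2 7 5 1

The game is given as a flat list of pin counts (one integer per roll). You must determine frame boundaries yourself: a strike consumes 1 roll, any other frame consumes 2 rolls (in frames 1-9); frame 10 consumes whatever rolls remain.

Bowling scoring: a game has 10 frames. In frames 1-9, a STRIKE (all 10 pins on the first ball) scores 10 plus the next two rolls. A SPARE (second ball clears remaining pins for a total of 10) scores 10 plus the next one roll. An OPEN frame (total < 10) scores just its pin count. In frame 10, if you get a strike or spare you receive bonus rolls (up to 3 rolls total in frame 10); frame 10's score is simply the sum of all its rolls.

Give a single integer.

Frame 1: OPEN (3+3=6). Cumulative: 6
Frame 2: OPEN (6+1=7). Cumulative: 13
Frame 3: SPARE (8+2=10). 10 + next roll (9) = 19. Cumulative: 32
Frame 4: OPEN (9+0=9). Cumulative: 41
Frame 5: OPEN (1+3=4). Cumulative: 45
Frame 6: SPARE (1+9=10). 10 + next roll (3) = 13. Cumulative: 58
Frame 7: SPARE (3+7=10). 10 + next roll (1) = 11. Cumulative: 69
Frame 8: SPARE (1+9=10). 10 + next roll (2) = 12. Cumulative: 81
Frame 9: OPEN (2+7=9). Cumulative: 90
Frame 10: OPEN. Sum of all frame-10 rolls (5+1) = 6. Cumulative: 96

Answer: 96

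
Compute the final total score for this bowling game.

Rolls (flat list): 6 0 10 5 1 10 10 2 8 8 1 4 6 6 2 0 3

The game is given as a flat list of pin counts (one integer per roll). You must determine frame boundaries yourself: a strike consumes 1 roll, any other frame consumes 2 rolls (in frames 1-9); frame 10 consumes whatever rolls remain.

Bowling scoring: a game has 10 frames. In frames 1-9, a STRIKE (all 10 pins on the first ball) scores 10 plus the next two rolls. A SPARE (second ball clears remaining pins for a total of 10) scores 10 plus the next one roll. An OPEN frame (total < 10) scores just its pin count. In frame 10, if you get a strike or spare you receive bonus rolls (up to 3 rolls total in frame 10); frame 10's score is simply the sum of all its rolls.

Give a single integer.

Frame 1: OPEN (6+0=6). Cumulative: 6
Frame 2: STRIKE. 10 + next two rolls (5+1) = 16. Cumulative: 22
Frame 3: OPEN (5+1=6). Cumulative: 28
Frame 4: STRIKE. 10 + next two rolls (10+2) = 22. Cumulative: 50
Frame 5: STRIKE. 10 + next two rolls (2+8) = 20. Cumulative: 70
Frame 6: SPARE (2+8=10). 10 + next roll (8) = 18. Cumulative: 88
Frame 7: OPEN (8+1=9). Cumulative: 97
Frame 8: SPARE (4+6=10). 10 + next roll (6) = 16. Cumulative: 113
Frame 9: OPEN (6+2=8). Cumulative: 121
Frame 10: OPEN. Sum of all frame-10 rolls (0+3) = 3. Cumulative: 124

Answer: 124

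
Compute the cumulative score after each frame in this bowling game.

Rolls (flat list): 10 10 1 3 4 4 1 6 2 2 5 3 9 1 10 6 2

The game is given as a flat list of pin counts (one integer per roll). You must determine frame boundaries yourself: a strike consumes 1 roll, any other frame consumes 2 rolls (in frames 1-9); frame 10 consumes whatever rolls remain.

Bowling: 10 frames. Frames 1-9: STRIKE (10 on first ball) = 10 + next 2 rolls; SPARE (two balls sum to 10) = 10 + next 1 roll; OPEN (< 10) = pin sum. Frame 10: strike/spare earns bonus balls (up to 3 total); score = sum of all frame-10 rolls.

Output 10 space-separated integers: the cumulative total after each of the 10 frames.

Answer: 21 35 39 47 54 58 66 86 104 112

Derivation:
Frame 1: STRIKE. 10 + next two rolls (10+1) = 21. Cumulative: 21
Frame 2: STRIKE. 10 + next two rolls (1+3) = 14. Cumulative: 35
Frame 3: OPEN (1+3=4). Cumulative: 39
Frame 4: OPEN (4+4=8). Cumulative: 47
Frame 5: OPEN (1+6=7). Cumulative: 54
Frame 6: OPEN (2+2=4). Cumulative: 58
Frame 7: OPEN (5+3=8). Cumulative: 66
Frame 8: SPARE (9+1=10). 10 + next roll (10) = 20. Cumulative: 86
Frame 9: STRIKE. 10 + next two rolls (6+2) = 18. Cumulative: 104
Frame 10: OPEN. Sum of all frame-10 rolls (6+2) = 8. Cumulative: 112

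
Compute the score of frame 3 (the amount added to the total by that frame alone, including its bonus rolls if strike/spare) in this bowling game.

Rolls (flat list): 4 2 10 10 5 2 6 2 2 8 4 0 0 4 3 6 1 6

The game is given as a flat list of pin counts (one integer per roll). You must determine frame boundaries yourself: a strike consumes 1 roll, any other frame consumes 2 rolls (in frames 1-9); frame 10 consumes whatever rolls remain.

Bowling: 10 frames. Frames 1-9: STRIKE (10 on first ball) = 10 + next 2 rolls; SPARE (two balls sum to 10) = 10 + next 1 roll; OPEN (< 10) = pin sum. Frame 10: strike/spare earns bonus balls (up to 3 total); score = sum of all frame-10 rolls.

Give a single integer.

Answer: 17

Derivation:
Frame 1: OPEN (4+2=6). Cumulative: 6
Frame 2: STRIKE. 10 + next two rolls (10+5) = 25. Cumulative: 31
Frame 3: STRIKE. 10 + next two rolls (5+2) = 17. Cumulative: 48
Frame 4: OPEN (5+2=7). Cumulative: 55
Frame 5: OPEN (6+2=8). Cumulative: 63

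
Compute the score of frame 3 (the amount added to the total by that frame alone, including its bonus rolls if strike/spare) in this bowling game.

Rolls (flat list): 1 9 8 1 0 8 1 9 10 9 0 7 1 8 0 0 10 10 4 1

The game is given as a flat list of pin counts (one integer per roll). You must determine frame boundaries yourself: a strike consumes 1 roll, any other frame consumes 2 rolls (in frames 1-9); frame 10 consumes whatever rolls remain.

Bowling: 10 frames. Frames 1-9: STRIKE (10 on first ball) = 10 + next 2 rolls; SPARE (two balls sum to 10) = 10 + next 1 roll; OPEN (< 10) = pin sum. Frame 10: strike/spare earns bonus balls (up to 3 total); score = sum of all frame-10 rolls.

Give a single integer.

Frame 1: SPARE (1+9=10). 10 + next roll (8) = 18. Cumulative: 18
Frame 2: OPEN (8+1=9). Cumulative: 27
Frame 3: OPEN (0+8=8). Cumulative: 35
Frame 4: SPARE (1+9=10). 10 + next roll (10) = 20. Cumulative: 55
Frame 5: STRIKE. 10 + next two rolls (9+0) = 19. Cumulative: 74

Answer: 8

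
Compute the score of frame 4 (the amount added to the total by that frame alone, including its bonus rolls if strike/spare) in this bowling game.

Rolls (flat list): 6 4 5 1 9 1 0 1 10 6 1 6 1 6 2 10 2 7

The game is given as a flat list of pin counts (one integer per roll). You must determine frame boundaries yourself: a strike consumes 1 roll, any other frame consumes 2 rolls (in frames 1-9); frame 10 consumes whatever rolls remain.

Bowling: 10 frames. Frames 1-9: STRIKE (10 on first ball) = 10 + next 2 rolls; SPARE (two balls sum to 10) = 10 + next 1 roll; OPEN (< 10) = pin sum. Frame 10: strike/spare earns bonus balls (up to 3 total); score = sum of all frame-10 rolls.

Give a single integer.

Frame 1: SPARE (6+4=10). 10 + next roll (5) = 15. Cumulative: 15
Frame 2: OPEN (5+1=6). Cumulative: 21
Frame 3: SPARE (9+1=10). 10 + next roll (0) = 10. Cumulative: 31
Frame 4: OPEN (0+1=1). Cumulative: 32
Frame 5: STRIKE. 10 + next two rolls (6+1) = 17. Cumulative: 49
Frame 6: OPEN (6+1=7). Cumulative: 56

Answer: 1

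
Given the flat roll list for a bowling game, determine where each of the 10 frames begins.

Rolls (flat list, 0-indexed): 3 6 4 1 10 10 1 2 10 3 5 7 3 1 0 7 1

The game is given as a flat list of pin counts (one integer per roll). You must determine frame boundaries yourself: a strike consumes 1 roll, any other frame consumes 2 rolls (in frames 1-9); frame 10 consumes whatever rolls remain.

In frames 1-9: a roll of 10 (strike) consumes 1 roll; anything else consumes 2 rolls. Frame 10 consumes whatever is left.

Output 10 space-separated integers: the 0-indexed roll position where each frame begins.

Frame 1 starts at roll index 0: rolls=3,6 (sum=9), consumes 2 rolls
Frame 2 starts at roll index 2: rolls=4,1 (sum=5), consumes 2 rolls
Frame 3 starts at roll index 4: roll=10 (strike), consumes 1 roll
Frame 4 starts at roll index 5: roll=10 (strike), consumes 1 roll
Frame 5 starts at roll index 6: rolls=1,2 (sum=3), consumes 2 rolls
Frame 6 starts at roll index 8: roll=10 (strike), consumes 1 roll
Frame 7 starts at roll index 9: rolls=3,5 (sum=8), consumes 2 rolls
Frame 8 starts at roll index 11: rolls=7,3 (sum=10), consumes 2 rolls
Frame 9 starts at roll index 13: rolls=1,0 (sum=1), consumes 2 rolls
Frame 10 starts at roll index 15: 2 remaining rolls

Answer: 0 2 4 5 6 8 9 11 13 15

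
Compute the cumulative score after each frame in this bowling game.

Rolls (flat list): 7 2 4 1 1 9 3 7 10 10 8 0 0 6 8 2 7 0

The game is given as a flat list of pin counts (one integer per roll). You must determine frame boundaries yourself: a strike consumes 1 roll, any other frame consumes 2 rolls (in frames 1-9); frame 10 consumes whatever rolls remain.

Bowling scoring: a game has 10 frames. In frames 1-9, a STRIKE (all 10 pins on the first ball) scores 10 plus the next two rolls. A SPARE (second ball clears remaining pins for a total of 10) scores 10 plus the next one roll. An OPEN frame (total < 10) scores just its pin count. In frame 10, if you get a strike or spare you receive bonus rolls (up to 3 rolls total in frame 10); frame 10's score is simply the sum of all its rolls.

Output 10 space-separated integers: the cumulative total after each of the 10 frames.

Answer: 9 14 27 47 75 93 101 107 124 131

Derivation:
Frame 1: OPEN (7+2=9). Cumulative: 9
Frame 2: OPEN (4+1=5). Cumulative: 14
Frame 3: SPARE (1+9=10). 10 + next roll (3) = 13. Cumulative: 27
Frame 4: SPARE (3+7=10). 10 + next roll (10) = 20. Cumulative: 47
Frame 5: STRIKE. 10 + next two rolls (10+8) = 28. Cumulative: 75
Frame 6: STRIKE. 10 + next two rolls (8+0) = 18. Cumulative: 93
Frame 7: OPEN (8+0=8). Cumulative: 101
Frame 8: OPEN (0+6=6). Cumulative: 107
Frame 9: SPARE (8+2=10). 10 + next roll (7) = 17. Cumulative: 124
Frame 10: OPEN. Sum of all frame-10 rolls (7+0) = 7. Cumulative: 131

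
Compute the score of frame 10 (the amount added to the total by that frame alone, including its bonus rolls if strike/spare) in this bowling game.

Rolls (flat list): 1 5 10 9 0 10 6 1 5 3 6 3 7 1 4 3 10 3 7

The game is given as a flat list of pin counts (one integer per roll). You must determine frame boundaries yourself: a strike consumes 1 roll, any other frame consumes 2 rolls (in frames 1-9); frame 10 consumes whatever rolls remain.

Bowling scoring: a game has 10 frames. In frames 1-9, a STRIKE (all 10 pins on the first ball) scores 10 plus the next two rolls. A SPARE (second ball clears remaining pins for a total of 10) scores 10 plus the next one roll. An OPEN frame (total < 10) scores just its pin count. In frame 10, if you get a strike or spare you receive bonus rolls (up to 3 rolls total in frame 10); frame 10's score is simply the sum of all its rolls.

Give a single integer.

Answer: 20

Derivation:
Frame 1: OPEN (1+5=6). Cumulative: 6
Frame 2: STRIKE. 10 + next two rolls (9+0) = 19. Cumulative: 25
Frame 3: OPEN (9+0=9). Cumulative: 34
Frame 4: STRIKE. 10 + next two rolls (6+1) = 17. Cumulative: 51
Frame 5: OPEN (6+1=7). Cumulative: 58
Frame 6: OPEN (5+3=8). Cumulative: 66
Frame 7: OPEN (6+3=9). Cumulative: 75
Frame 8: OPEN (7+1=8). Cumulative: 83
Frame 9: OPEN (4+3=7). Cumulative: 90
Frame 10: STRIKE. Sum of all frame-10 rolls (10+3+7) = 20. Cumulative: 110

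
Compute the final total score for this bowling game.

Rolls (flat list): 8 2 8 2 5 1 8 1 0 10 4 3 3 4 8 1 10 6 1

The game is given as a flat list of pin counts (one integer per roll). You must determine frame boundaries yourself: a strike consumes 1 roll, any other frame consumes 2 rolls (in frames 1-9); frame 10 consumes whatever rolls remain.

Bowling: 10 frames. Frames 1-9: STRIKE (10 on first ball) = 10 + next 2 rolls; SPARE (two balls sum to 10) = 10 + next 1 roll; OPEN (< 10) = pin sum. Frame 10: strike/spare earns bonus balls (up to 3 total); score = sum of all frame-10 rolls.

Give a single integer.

Frame 1: SPARE (8+2=10). 10 + next roll (8) = 18. Cumulative: 18
Frame 2: SPARE (8+2=10). 10 + next roll (5) = 15. Cumulative: 33
Frame 3: OPEN (5+1=6). Cumulative: 39
Frame 4: OPEN (8+1=9). Cumulative: 48
Frame 5: SPARE (0+10=10). 10 + next roll (4) = 14. Cumulative: 62
Frame 6: OPEN (4+3=7). Cumulative: 69
Frame 7: OPEN (3+4=7). Cumulative: 76
Frame 8: OPEN (8+1=9). Cumulative: 85
Frame 9: STRIKE. 10 + next two rolls (6+1) = 17. Cumulative: 102
Frame 10: OPEN. Sum of all frame-10 rolls (6+1) = 7. Cumulative: 109

Answer: 109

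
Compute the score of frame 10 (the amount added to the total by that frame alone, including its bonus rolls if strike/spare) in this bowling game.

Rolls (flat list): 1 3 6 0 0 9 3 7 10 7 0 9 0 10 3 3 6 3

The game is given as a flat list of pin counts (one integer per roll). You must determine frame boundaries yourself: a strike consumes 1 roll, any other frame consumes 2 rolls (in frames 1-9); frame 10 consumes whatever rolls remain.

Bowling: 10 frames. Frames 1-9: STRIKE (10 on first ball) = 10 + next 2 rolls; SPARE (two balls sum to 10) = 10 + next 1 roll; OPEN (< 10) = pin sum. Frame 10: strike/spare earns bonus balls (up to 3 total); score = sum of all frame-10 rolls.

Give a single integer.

Answer: 9

Derivation:
Frame 1: OPEN (1+3=4). Cumulative: 4
Frame 2: OPEN (6+0=6). Cumulative: 10
Frame 3: OPEN (0+9=9). Cumulative: 19
Frame 4: SPARE (3+7=10). 10 + next roll (10) = 20. Cumulative: 39
Frame 5: STRIKE. 10 + next two rolls (7+0) = 17. Cumulative: 56
Frame 6: OPEN (7+0=7). Cumulative: 63
Frame 7: OPEN (9+0=9). Cumulative: 72
Frame 8: STRIKE. 10 + next two rolls (3+3) = 16. Cumulative: 88
Frame 9: OPEN (3+3=6). Cumulative: 94
Frame 10: OPEN. Sum of all frame-10 rolls (6+3) = 9. Cumulative: 103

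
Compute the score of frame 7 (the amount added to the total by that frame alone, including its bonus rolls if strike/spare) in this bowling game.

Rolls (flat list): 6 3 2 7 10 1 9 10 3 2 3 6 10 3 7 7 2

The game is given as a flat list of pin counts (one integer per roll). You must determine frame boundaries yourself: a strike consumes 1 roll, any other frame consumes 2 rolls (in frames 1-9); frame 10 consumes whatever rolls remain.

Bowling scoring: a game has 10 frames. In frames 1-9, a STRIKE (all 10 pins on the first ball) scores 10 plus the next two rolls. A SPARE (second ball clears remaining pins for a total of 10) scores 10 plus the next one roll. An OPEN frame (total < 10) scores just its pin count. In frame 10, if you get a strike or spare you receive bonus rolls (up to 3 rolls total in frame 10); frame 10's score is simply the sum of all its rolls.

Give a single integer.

Answer: 9

Derivation:
Frame 1: OPEN (6+3=9). Cumulative: 9
Frame 2: OPEN (2+7=9). Cumulative: 18
Frame 3: STRIKE. 10 + next two rolls (1+9) = 20. Cumulative: 38
Frame 4: SPARE (1+9=10). 10 + next roll (10) = 20. Cumulative: 58
Frame 5: STRIKE. 10 + next two rolls (3+2) = 15. Cumulative: 73
Frame 6: OPEN (3+2=5). Cumulative: 78
Frame 7: OPEN (3+6=9). Cumulative: 87
Frame 8: STRIKE. 10 + next two rolls (3+7) = 20. Cumulative: 107
Frame 9: SPARE (3+7=10). 10 + next roll (7) = 17. Cumulative: 124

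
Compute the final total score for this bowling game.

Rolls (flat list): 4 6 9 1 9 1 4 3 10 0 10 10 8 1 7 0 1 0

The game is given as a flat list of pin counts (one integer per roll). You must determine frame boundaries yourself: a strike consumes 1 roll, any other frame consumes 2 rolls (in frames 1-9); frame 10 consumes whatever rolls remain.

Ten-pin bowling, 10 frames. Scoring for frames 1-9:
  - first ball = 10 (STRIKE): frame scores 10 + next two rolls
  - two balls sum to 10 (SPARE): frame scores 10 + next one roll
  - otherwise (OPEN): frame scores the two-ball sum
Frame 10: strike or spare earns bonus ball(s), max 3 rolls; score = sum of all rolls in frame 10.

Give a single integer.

Frame 1: SPARE (4+6=10). 10 + next roll (9) = 19. Cumulative: 19
Frame 2: SPARE (9+1=10). 10 + next roll (9) = 19. Cumulative: 38
Frame 3: SPARE (9+1=10). 10 + next roll (4) = 14. Cumulative: 52
Frame 4: OPEN (4+3=7). Cumulative: 59
Frame 5: STRIKE. 10 + next two rolls (0+10) = 20. Cumulative: 79
Frame 6: SPARE (0+10=10). 10 + next roll (10) = 20. Cumulative: 99
Frame 7: STRIKE. 10 + next two rolls (8+1) = 19. Cumulative: 118
Frame 8: OPEN (8+1=9). Cumulative: 127
Frame 9: OPEN (7+0=7). Cumulative: 134
Frame 10: OPEN. Sum of all frame-10 rolls (1+0) = 1. Cumulative: 135

Answer: 135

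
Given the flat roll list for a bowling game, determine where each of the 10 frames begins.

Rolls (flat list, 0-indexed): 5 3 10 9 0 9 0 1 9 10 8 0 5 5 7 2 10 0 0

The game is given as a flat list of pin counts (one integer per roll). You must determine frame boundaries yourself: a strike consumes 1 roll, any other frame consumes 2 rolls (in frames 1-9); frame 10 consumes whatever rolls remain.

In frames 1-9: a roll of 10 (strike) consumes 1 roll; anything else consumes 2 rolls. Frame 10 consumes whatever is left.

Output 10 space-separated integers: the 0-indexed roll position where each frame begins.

Answer: 0 2 3 5 7 9 10 12 14 16

Derivation:
Frame 1 starts at roll index 0: rolls=5,3 (sum=8), consumes 2 rolls
Frame 2 starts at roll index 2: roll=10 (strike), consumes 1 roll
Frame 3 starts at roll index 3: rolls=9,0 (sum=9), consumes 2 rolls
Frame 4 starts at roll index 5: rolls=9,0 (sum=9), consumes 2 rolls
Frame 5 starts at roll index 7: rolls=1,9 (sum=10), consumes 2 rolls
Frame 6 starts at roll index 9: roll=10 (strike), consumes 1 roll
Frame 7 starts at roll index 10: rolls=8,0 (sum=8), consumes 2 rolls
Frame 8 starts at roll index 12: rolls=5,5 (sum=10), consumes 2 rolls
Frame 9 starts at roll index 14: rolls=7,2 (sum=9), consumes 2 rolls
Frame 10 starts at roll index 16: 3 remaining rolls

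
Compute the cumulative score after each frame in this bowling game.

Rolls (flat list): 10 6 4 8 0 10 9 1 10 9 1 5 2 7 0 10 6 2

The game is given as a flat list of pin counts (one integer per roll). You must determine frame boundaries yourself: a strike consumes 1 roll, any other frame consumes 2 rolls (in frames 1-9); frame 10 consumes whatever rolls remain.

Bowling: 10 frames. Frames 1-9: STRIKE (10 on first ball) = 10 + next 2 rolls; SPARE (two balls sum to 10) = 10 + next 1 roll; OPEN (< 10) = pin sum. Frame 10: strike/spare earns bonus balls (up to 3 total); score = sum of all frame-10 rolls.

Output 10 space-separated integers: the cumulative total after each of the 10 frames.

Answer: 20 38 46 66 86 106 121 128 135 153

Derivation:
Frame 1: STRIKE. 10 + next two rolls (6+4) = 20. Cumulative: 20
Frame 2: SPARE (6+4=10). 10 + next roll (8) = 18. Cumulative: 38
Frame 3: OPEN (8+0=8). Cumulative: 46
Frame 4: STRIKE. 10 + next two rolls (9+1) = 20. Cumulative: 66
Frame 5: SPARE (9+1=10). 10 + next roll (10) = 20. Cumulative: 86
Frame 6: STRIKE. 10 + next two rolls (9+1) = 20. Cumulative: 106
Frame 7: SPARE (9+1=10). 10 + next roll (5) = 15. Cumulative: 121
Frame 8: OPEN (5+2=7). Cumulative: 128
Frame 9: OPEN (7+0=7). Cumulative: 135
Frame 10: STRIKE. Sum of all frame-10 rolls (10+6+2) = 18. Cumulative: 153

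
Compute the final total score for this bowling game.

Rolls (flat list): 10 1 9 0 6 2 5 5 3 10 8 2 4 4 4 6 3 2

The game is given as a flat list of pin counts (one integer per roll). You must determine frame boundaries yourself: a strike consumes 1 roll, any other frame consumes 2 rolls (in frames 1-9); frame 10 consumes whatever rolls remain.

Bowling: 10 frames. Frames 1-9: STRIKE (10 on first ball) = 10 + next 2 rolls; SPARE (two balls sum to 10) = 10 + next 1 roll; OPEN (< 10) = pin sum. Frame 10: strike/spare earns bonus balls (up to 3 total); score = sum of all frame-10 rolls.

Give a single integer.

Frame 1: STRIKE. 10 + next two rolls (1+9) = 20. Cumulative: 20
Frame 2: SPARE (1+9=10). 10 + next roll (0) = 10. Cumulative: 30
Frame 3: OPEN (0+6=6). Cumulative: 36
Frame 4: OPEN (2+5=7). Cumulative: 43
Frame 5: OPEN (5+3=8). Cumulative: 51
Frame 6: STRIKE. 10 + next two rolls (8+2) = 20. Cumulative: 71
Frame 7: SPARE (8+2=10). 10 + next roll (4) = 14. Cumulative: 85
Frame 8: OPEN (4+4=8). Cumulative: 93
Frame 9: SPARE (4+6=10). 10 + next roll (3) = 13. Cumulative: 106
Frame 10: OPEN. Sum of all frame-10 rolls (3+2) = 5. Cumulative: 111

Answer: 111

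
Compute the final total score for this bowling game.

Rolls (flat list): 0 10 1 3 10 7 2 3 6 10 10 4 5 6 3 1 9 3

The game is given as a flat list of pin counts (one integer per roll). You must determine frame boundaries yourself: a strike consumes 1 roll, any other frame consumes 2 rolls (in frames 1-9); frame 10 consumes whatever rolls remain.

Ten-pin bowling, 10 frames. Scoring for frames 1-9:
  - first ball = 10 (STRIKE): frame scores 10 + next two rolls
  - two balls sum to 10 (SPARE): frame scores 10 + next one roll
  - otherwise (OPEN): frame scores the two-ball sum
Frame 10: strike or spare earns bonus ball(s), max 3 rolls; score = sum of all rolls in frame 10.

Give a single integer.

Answer: 126

Derivation:
Frame 1: SPARE (0+10=10). 10 + next roll (1) = 11. Cumulative: 11
Frame 2: OPEN (1+3=4). Cumulative: 15
Frame 3: STRIKE. 10 + next two rolls (7+2) = 19. Cumulative: 34
Frame 4: OPEN (7+2=9). Cumulative: 43
Frame 5: OPEN (3+6=9). Cumulative: 52
Frame 6: STRIKE. 10 + next two rolls (10+4) = 24. Cumulative: 76
Frame 7: STRIKE. 10 + next two rolls (4+5) = 19. Cumulative: 95
Frame 8: OPEN (4+5=9). Cumulative: 104
Frame 9: OPEN (6+3=9). Cumulative: 113
Frame 10: SPARE. Sum of all frame-10 rolls (1+9+3) = 13. Cumulative: 126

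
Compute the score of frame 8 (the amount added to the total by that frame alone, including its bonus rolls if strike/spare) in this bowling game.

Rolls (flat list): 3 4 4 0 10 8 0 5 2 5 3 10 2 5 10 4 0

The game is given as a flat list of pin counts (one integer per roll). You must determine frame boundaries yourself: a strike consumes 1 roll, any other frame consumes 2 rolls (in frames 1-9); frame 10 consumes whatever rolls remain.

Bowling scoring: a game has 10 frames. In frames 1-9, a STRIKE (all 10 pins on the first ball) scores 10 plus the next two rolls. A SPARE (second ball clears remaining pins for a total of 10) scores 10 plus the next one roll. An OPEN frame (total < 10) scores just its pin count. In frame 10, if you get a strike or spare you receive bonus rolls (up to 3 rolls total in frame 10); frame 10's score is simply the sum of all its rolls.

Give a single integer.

Frame 1: OPEN (3+4=7). Cumulative: 7
Frame 2: OPEN (4+0=4). Cumulative: 11
Frame 3: STRIKE. 10 + next two rolls (8+0) = 18. Cumulative: 29
Frame 4: OPEN (8+0=8). Cumulative: 37
Frame 5: OPEN (5+2=7). Cumulative: 44
Frame 6: OPEN (5+3=8). Cumulative: 52
Frame 7: STRIKE. 10 + next two rolls (2+5) = 17. Cumulative: 69
Frame 8: OPEN (2+5=7). Cumulative: 76
Frame 9: STRIKE. 10 + next two rolls (4+0) = 14. Cumulative: 90
Frame 10: OPEN. Sum of all frame-10 rolls (4+0) = 4. Cumulative: 94

Answer: 7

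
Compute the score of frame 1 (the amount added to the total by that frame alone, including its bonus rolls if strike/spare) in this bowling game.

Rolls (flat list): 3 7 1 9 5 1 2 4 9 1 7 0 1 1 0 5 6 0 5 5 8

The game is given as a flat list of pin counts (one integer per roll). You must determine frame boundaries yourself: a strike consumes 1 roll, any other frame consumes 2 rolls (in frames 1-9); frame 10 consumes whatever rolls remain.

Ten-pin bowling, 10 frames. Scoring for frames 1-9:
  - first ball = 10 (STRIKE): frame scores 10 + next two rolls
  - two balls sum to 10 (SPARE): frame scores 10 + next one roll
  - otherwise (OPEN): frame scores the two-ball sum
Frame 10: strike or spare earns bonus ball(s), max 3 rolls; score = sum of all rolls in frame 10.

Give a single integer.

Answer: 11

Derivation:
Frame 1: SPARE (3+7=10). 10 + next roll (1) = 11. Cumulative: 11
Frame 2: SPARE (1+9=10). 10 + next roll (5) = 15. Cumulative: 26
Frame 3: OPEN (5+1=6). Cumulative: 32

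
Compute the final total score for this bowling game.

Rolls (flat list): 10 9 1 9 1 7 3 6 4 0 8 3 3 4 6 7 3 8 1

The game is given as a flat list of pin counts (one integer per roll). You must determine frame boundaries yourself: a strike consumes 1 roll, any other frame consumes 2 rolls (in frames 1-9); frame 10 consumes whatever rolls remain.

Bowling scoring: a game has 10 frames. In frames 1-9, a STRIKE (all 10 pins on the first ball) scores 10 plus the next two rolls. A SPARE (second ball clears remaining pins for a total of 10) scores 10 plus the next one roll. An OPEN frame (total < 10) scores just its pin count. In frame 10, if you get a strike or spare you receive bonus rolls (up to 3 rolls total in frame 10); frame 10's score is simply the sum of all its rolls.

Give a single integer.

Frame 1: STRIKE. 10 + next two rolls (9+1) = 20. Cumulative: 20
Frame 2: SPARE (9+1=10). 10 + next roll (9) = 19. Cumulative: 39
Frame 3: SPARE (9+1=10). 10 + next roll (7) = 17. Cumulative: 56
Frame 4: SPARE (7+3=10). 10 + next roll (6) = 16. Cumulative: 72
Frame 5: SPARE (6+4=10). 10 + next roll (0) = 10. Cumulative: 82
Frame 6: OPEN (0+8=8). Cumulative: 90
Frame 7: OPEN (3+3=6). Cumulative: 96
Frame 8: SPARE (4+6=10). 10 + next roll (7) = 17. Cumulative: 113
Frame 9: SPARE (7+3=10). 10 + next roll (8) = 18. Cumulative: 131
Frame 10: OPEN. Sum of all frame-10 rolls (8+1) = 9. Cumulative: 140

Answer: 140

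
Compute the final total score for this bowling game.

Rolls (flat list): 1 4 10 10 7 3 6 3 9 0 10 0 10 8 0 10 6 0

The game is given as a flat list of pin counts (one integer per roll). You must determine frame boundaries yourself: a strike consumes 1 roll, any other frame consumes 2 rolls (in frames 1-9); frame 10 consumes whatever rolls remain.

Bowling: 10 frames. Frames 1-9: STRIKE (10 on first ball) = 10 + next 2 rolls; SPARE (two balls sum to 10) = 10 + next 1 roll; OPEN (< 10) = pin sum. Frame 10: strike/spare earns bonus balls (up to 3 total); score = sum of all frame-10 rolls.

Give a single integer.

Answer: 148

Derivation:
Frame 1: OPEN (1+4=5). Cumulative: 5
Frame 2: STRIKE. 10 + next two rolls (10+7) = 27. Cumulative: 32
Frame 3: STRIKE. 10 + next two rolls (7+3) = 20. Cumulative: 52
Frame 4: SPARE (7+3=10). 10 + next roll (6) = 16. Cumulative: 68
Frame 5: OPEN (6+3=9). Cumulative: 77
Frame 6: OPEN (9+0=9). Cumulative: 86
Frame 7: STRIKE. 10 + next two rolls (0+10) = 20. Cumulative: 106
Frame 8: SPARE (0+10=10). 10 + next roll (8) = 18. Cumulative: 124
Frame 9: OPEN (8+0=8). Cumulative: 132
Frame 10: STRIKE. Sum of all frame-10 rolls (10+6+0) = 16. Cumulative: 148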